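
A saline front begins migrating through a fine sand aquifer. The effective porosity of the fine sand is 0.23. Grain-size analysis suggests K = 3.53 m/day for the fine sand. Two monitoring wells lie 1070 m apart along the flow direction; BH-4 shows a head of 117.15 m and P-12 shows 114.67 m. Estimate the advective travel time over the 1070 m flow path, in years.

Hydraulic gradient i = (117.15 − 114.67) / 1070 = 2.48 / 1070 = 0.002318.
Darcy flux q = K · i = 3.530 × 0.002318 = 0.008182 m/day.
Seepage velocity v = q / n_e = 0.008182 / 0.23 = 0.03557 m/day.
Travel time t = L / v = 1070 / 0.03557 = 30079 days = 82.35 years.

82.4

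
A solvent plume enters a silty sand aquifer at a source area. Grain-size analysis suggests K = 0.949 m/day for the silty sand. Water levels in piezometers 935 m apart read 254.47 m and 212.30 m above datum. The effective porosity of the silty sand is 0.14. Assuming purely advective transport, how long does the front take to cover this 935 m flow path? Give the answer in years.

Hydraulic gradient i = (254.47 − 212.30) / 935 = 42.17 / 935 = 0.04510.
Darcy flux q = K · i = 0.9490 × 0.04510 = 0.04280 m/day.
Seepage velocity v = q / n_e = 0.04280 / 0.14 = 0.3057 m/day.
Travel time t = L / v = 935 / 0.3057 = 3058 days = 8.373 years.

8.37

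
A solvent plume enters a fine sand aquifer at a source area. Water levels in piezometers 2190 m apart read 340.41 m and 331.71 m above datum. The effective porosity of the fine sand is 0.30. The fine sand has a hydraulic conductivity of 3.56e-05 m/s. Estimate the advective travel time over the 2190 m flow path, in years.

147

Convert K: 3.56e-05 m/s × 86400 = 3.076 m/day.
Hydraulic gradient i = (340.41 − 331.71) / 2190 = 8.7 / 2190 = 0.003973.
Darcy flux q = K · i = 3.076 × 0.003973 = 0.01222 m/day.
Seepage velocity v = q / n_e = 0.01222 / 0.30 = 0.04073 m/day.
Travel time t = L / v = 2190 / 0.04073 = 53768 days = 147.2 years.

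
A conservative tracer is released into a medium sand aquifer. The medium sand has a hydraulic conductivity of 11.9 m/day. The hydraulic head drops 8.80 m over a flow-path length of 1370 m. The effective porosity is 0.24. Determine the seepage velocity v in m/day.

0.318

Hydraulic gradient i = Δh / L = 8.80 / 1370 = 0.006423.
Darcy flux q = K · i = 11.90 × 0.006423 = 0.07644 m/day.
Seepage velocity v = q / n_e = 0.07644 / 0.24 = 0.3185 m/day.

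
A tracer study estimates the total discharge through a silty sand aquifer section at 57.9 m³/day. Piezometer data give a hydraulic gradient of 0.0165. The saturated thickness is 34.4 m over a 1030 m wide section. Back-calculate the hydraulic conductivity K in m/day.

Cross-sectional area A = 1030 × 34.4 = 35432 m².
Hydraulic gradient i = 0.0165.
From Q = K·A·i, K = Q / (A·i) = 57.9 / (35432 × 0.01650) = 0.09904 m/day.

0.0990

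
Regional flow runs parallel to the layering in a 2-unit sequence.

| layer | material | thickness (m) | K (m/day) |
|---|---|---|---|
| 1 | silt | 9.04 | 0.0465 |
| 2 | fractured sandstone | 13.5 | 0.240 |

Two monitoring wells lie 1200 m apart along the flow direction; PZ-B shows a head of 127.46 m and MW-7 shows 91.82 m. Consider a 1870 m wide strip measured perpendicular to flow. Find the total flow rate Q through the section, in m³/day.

Flow is parallel to layering, so each bed carries its own Darcy discharge and the transmissivities add.
Σ(K_i·b_i) = 0.0465×9.04 + 0.240×13.5 = 3.660 m²/day.
Hydraulic gradient i = (127.46 − 91.82) / 1200 = 35.64 / 1200 = 0.02970.
Q = Σ(K_i·b_i) · W · i = 3.660 × 1870 × 0.02970 = 203.3 m³/day.

203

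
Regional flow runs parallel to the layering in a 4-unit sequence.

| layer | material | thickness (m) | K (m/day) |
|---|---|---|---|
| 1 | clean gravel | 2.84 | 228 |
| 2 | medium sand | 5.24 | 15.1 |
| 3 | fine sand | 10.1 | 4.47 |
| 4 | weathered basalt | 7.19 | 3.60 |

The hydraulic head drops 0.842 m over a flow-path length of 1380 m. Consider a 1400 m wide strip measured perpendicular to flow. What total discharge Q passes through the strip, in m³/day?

681

Flow is parallel to layering, so each bed carries its own Darcy discharge and the transmissivities add.
Σ(K_i·b_i) = 228×2.84 + 15.1×5.24 + 4.47×10.1 + 3.60×7.19 = 797.7 m²/day.
Hydraulic gradient i = Δh / L = 0.842 / 1380 = 0.0006101.
Q = Σ(K_i·b_i) · W · i = 797.7 × 1400 × 0.0006101 = 681.4 m³/day.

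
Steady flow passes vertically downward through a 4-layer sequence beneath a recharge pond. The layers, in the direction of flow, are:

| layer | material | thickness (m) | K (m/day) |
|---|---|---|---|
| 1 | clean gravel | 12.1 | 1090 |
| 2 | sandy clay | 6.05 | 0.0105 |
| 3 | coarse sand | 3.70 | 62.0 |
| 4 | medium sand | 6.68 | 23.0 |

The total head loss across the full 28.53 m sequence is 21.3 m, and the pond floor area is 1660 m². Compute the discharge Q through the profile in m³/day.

61.3

Flow is perpendicular to layering, so the layers act in series and the equivalent K is the thickness-weighted harmonic mean.
Total thickness L = 12.1 + 6.05 + 3.70 + 6.68 = 28.53 m.
Σ(b_i/K_i) = 12.1/1090 + 6.05/0.0105 + 3.70/62.0 + 6.68/23.0 = 576.6 d.
K_eq = L / Σ(b_i/K_i) = 28.53 / 576.6 = 0.04948 m/day.
Q = K_eq · A · (Δh/L) = 0.04948 × 1660 × (21.3/28.53) = 61.33 m³/day.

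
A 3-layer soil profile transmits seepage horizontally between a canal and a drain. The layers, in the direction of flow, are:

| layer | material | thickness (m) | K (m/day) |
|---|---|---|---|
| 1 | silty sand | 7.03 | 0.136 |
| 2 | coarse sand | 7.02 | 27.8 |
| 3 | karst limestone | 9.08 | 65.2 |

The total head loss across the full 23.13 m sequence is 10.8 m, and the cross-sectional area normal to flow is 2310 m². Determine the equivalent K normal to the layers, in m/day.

Flow is perpendicular to layering, so the layers act in series and the equivalent K is the thickness-weighted harmonic mean.
Total thickness L = 7.03 + 7.02 + 9.08 = 23.13 m.
Σ(b_i/K_i) = 7.03/0.136 + 7.02/27.8 + 9.08/65.2 = 52.08 d.
K_eq = L / Σ(b_i/K_i) = 23.13 / 52.08 = 0.4441 m/day.

0.444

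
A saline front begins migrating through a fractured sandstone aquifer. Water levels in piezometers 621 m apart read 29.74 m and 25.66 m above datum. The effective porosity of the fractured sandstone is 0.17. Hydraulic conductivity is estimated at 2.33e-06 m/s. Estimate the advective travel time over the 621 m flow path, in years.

Convert K: 2.33e-06 m/s × 86400 = 0.2013 m/day.
Hydraulic gradient i = (29.74 − 25.66) / 621 = 4.08 / 621 = 0.006570.
Darcy flux q = K · i = 0.2013 × 0.006570 = 0.001323 m/day.
Seepage velocity v = q / n_e = 0.001323 / 0.17 = 0.007780 m/day.
Travel time t = L / v = 621 / 0.007780 = 79818 days = 218.5 years.

219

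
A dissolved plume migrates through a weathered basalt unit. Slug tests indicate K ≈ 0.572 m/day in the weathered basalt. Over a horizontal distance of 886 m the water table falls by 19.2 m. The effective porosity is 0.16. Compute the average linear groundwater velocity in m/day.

0.0775

Hydraulic gradient i = Δh / L = 19.2 / 886 = 0.02167.
Darcy flux q = K · i = 0.5720 × 0.02167 = 0.01240 m/day.
Seepage velocity v = q / n_e = 0.01240 / 0.16 = 0.07747 m/day.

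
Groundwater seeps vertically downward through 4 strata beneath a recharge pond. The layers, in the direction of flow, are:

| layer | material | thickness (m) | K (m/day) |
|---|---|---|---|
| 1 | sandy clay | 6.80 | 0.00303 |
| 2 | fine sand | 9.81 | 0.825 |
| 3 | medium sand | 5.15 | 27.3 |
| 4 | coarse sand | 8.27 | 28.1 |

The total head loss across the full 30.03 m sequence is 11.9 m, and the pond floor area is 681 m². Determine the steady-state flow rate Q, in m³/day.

3.59

Flow is perpendicular to layering, so the layers act in series and the equivalent K is the thickness-weighted harmonic mean.
Total thickness L = 6.80 + 9.81 + 5.15 + 8.27 = 30.03 m.
Σ(b_i/K_i) = 6.80/0.00303 + 9.81/0.825 + 5.15/27.3 + 8.27/28.1 = 2257 d.
K_eq = L / Σ(b_i/K_i) = 30.03 / 2257 = 0.01331 m/day.
Q = K_eq · A · (Δh/L) = 0.01331 × 681 × (11.9/30.03) = 3.591 m³/day.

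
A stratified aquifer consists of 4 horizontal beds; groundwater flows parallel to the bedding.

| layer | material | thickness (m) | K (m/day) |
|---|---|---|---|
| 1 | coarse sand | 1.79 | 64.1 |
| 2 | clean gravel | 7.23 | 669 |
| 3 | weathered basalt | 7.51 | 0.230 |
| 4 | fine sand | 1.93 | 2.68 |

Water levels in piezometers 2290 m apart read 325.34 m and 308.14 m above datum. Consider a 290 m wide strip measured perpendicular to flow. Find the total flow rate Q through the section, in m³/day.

Flow is parallel to layering, so each bed carries its own Darcy discharge and the transmissivities add.
Σ(K_i·b_i) = 64.1×1.79 + 669×7.23 + 0.230×7.51 + 2.68×1.93 = 4959 m²/day.
Hydraulic gradient i = (325.34 − 308.14) / 2290 = 17.2 / 2290 = 0.007511.
Q = Σ(K_i·b_i) · W · i = 4959 × 290 × 0.007511 = 10800 m³/day.

10800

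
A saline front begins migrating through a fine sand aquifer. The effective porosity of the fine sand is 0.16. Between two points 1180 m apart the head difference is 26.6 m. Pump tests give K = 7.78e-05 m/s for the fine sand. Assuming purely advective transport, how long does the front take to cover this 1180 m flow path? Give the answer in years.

Convert K: 7.78e-05 m/s × 86400 = 6.722 m/day.
Hydraulic gradient i = Δh / L = 26.6 / 1180 = 0.02254.
Darcy flux q = K · i = 6.722 × 0.02254 = 0.1515 m/day.
Seepage velocity v = q / n_e = 0.1515 / 0.16 = 0.9471 m/day.
Travel time t = L / v = 1180 / 0.9471 = 1246 days = 3.411 years.

3.41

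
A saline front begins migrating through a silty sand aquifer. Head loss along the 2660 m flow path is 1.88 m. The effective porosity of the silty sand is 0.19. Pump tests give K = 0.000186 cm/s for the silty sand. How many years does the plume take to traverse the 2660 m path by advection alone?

12200

Convert K: 0.000186 cm/s × 864 = 0.1607 m/day.
Hydraulic gradient i = Δh / L = 1.88 / 2660 = 0.0007068.
Darcy flux q = K · i = 0.1607 × 0.0007068 = 0.0001136 m/day.
Seepage velocity v = q / n_e = 0.0001136 / 0.19 = 0.0005978 m/day.
Travel time t = L / v = 2660 / 0.0005978 = 4.450e+06 days = 12183 years.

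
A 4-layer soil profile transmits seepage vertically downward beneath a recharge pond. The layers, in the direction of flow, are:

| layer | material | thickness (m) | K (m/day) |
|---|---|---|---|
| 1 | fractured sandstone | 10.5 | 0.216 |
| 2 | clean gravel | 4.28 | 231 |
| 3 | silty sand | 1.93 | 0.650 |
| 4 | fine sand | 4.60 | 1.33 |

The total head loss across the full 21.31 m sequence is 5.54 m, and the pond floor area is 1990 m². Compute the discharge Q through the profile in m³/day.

Flow is perpendicular to layering, so the layers act in series and the equivalent K is the thickness-weighted harmonic mean.
Total thickness L = 10.5 + 4.28 + 1.93 + 4.60 = 21.31 m.
Σ(b_i/K_i) = 10.5/0.216 + 4.28/231 + 1.93/0.650 + 4.60/1.33 = 55.06 d.
K_eq = L / Σ(b_i/K_i) = 21.31 / 55.06 = 0.3870 m/day.
Q = K_eq · A · (Δh/L) = 0.3870 × 1990 × (5.54/21.31) = 200.2 m³/day.

200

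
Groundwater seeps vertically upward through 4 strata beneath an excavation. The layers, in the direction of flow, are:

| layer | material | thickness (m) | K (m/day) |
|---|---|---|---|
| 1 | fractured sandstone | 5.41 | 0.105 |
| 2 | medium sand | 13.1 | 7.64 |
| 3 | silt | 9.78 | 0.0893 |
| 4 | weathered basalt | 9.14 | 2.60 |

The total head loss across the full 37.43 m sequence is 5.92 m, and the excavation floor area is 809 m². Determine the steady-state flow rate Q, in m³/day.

Flow is perpendicular to layering, so the layers act in series and the equivalent K is the thickness-weighted harmonic mean.
Total thickness L = 5.41 + 13.1 + 9.78 + 9.14 = 37.43 m.
Σ(b_i/K_i) = 5.41/0.105 + 13.1/7.64 + 9.78/0.0893 + 9.14/2.60 = 166.3 d.
K_eq = L / Σ(b_i/K_i) = 37.43 / 166.3 = 0.2251 m/day.
Q = K_eq · A · (Δh/L) = 0.2251 × 809 × (5.92/37.43) = 28.80 m³/day.

28.8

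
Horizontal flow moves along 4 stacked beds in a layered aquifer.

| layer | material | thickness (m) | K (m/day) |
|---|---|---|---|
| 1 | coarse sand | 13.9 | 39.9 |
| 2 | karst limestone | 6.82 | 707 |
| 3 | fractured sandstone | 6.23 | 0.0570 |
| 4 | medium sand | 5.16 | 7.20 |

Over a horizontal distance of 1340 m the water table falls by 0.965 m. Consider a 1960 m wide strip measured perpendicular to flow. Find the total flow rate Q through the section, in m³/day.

Flow is parallel to layering, so each bed carries its own Darcy discharge and the transmissivities add.
Σ(K_i·b_i) = 39.9×13.9 + 707×6.82 + 0.0570×6.23 + 7.20×5.16 = 5414 m²/day.
Hydraulic gradient i = Δh / L = 0.965 / 1340 = 0.0007201.
Q = Σ(K_i·b_i) · W · i = 5414 × 1960 × 0.0007201 = 7642 m³/day.

7640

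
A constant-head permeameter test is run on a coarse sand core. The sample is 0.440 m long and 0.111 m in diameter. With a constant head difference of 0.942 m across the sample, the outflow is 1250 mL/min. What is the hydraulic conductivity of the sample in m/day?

86.9

Cross-sectional area A = π·(d/2)² = π × (0.111/2)² = 0.009677 m².
Convert discharge: 1250 mL/min = 2.083e-05 m³/s.
Darcy's law rearranged: K = Q·L / (A·Δh) = 2.083e-05 × 0.440 / (0.009677 × 0.942) = 0.001006 m/s = 86.88 m/day.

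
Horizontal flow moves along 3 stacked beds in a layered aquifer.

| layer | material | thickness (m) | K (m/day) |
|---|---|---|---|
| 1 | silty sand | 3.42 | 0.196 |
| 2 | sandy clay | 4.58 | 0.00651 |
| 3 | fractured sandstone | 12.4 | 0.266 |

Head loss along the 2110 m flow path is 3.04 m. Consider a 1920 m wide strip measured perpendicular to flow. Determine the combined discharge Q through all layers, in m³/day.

Flow is parallel to layering, so each bed carries its own Darcy discharge and the transmissivities add.
Σ(K_i·b_i) = 0.196×3.42 + 0.00651×4.58 + 0.266×12.4 = 3.999 m²/day.
Hydraulic gradient i = Δh / L = 3.04 / 2110 = 0.001441.
Q = Σ(K_i·b_i) · W · i = 3.999 × 1920 × 0.001441 = 11.06 m³/day.

11.1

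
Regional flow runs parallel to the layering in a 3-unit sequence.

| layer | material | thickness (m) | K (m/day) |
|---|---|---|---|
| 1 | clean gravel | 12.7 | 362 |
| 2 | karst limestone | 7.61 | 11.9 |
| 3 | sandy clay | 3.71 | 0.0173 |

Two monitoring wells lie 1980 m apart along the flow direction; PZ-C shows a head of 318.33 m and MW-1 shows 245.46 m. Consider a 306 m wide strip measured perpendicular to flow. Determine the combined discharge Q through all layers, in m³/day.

52800

Flow is parallel to layering, so each bed carries its own Darcy discharge and the transmissivities add.
Σ(K_i·b_i) = 362×12.7 + 11.9×7.61 + 0.0173×3.71 = 4688 m²/day.
Hydraulic gradient i = (318.33 − 245.46) / 1980 = 72.87 / 1980 = 0.03680.
Q = Σ(K_i·b_i) · W · i = 4688 × 306 × 0.03680 = 52795 m³/day.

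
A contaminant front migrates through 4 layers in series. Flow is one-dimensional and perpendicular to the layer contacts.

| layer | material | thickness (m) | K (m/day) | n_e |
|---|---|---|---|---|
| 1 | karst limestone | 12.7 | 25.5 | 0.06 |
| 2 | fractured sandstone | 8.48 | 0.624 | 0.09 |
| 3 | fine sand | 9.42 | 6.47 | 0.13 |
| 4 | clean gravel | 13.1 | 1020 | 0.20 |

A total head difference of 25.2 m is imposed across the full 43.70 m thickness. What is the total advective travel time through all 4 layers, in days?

3.31

With flow normal to the layers, continuity requires the same specific discharge q through every layer.
Σ(b_i/K_i) = 12.7/25.5 + 8.48/0.624 + 9.42/6.47 + 13.1/1020 = 15.56 d.
q = Δh / Σ(b_i/K_i) = 25.2 / 15.56 = 1.620 m/day.
In each layer the seepage velocity is v_i = q/n_i, so the layer transit time is t_i = b_i·n_i / q:
  layer 1 (karst limestone): t_1 = 12.7 × 0.06 / 1.620 = 0.4704 d
  layer 2 (fractured sandstone): t_2 = 8.48 × 0.09 / 1.620 = 0.4711 d
  layer 3 (fine sand): t_3 = 9.42 × 0.13 / 1.620 = 0.7560 d
  layer 4 (clean gravel): t_4 = 13.1 × 0.20 / 1.620 = 1.617 d
Total t = Σ t_i = 3.315 days.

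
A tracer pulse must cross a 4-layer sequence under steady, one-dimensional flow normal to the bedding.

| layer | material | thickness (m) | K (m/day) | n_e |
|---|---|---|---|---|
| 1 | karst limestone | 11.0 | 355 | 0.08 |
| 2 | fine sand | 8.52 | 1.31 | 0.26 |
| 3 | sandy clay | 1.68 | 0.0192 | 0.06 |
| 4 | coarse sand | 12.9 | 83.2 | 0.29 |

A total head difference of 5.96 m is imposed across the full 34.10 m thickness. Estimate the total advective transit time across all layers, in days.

With flow normal to the layers, continuity requires the same specific discharge q through every layer.
Σ(b_i/K_i) = 11.0/355 + 8.52/1.31 + 1.68/0.0192 + 12.9/83.2 = 94.19 d.
q = Δh / Σ(b_i/K_i) = 5.96 / 94.19 = 0.06328 m/day.
In each layer the seepage velocity is v_i = q/n_i, so the layer transit time is t_i = b_i·n_i / q:
  layer 1 (karst limestone): t_1 = 11.0 × 0.08 / 0.06328 = 13.91 d
  layer 2 (fine sand): t_2 = 8.52 × 0.26 / 0.06328 = 35.01 d
  layer 3 (sandy clay): t_3 = 1.68 × 0.06 / 0.06328 = 1.593 d
  layer 4 (coarse sand): t_4 = 12.9 × 0.29 / 0.06328 = 59.12 d
Total t = Σ t_i = 109.6 days.

110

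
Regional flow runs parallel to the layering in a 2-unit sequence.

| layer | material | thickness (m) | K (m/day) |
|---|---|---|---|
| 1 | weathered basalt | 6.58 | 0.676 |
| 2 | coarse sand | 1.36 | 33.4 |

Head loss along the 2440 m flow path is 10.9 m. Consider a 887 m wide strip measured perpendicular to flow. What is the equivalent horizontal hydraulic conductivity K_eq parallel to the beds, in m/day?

Flow is parallel to layering, so each bed carries its own Darcy discharge and the transmissivities add.
Σ(K_i·b_i) = 0.676×6.58 + 33.4×1.36 = 49.87 m²/day.
Total thickness b = 7.940 m, so K_eq = Σ(K_i·b_i)/b = 6.281 m/day.

6.28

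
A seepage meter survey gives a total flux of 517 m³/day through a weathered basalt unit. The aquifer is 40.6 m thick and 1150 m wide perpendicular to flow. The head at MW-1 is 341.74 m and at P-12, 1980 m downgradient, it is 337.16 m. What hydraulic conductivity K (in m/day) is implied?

Cross-sectional area A = 1150 × 40.6 = 46690 m².
Hydraulic gradient i = (341.74 − 337.16) / 1980 = 4.58 / 1980 = 0.002313.
From Q = K·A·i, K = Q / (A·i) = 517 / (46690 × 0.002313) = 4.787 m/day.

4.79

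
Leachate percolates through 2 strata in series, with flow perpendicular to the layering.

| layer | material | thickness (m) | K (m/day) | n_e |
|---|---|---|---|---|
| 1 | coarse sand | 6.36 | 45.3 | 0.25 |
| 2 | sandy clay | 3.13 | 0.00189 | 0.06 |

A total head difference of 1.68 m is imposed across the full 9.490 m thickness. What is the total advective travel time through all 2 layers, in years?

4.80

With flow normal to the layers, continuity requires the same specific discharge q through every layer.
Σ(b_i/K_i) = 6.36/45.3 + 3.13/0.00189 = 1656 d.
q = Δh / Σ(b_i/K_i) = 1.68 / 1656 = 0.001014 m/day.
In each layer the seepage velocity is v_i = q/n_i, so the layer transit time is t_i = b_i·n_i / q:
  layer 1 (coarse sand): t_1 = 6.36 × 0.25 / 0.001014 = 1567 d
  layer 2 (sandy clay): t_2 = 3.13 × 0.06 / 0.001014 = 185.1 d
Total t = Σ t_i = 1753 days = 4.798 years.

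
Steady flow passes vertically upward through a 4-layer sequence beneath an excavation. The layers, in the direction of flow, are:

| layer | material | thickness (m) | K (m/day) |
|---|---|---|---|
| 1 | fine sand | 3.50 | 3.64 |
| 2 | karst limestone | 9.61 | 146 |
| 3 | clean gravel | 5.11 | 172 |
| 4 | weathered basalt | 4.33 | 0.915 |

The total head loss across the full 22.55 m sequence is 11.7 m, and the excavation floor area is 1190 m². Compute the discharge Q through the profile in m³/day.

2400

Flow is perpendicular to layering, so the layers act in series and the equivalent K is the thickness-weighted harmonic mean.
Total thickness L = 3.50 + 9.61 + 5.11 + 4.33 = 22.55 m.
Σ(b_i/K_i) = 3.50/3.64 + 9.61/146 + 5.11/172 + 4.33/0.915 = 5.789 d.
K_eq = L / Σ(b_i/K_i) = 22.55 / 5.789 = 3.895 m/day.
Q = K_eq · A · (Δh/L) = 3.895 × 1190 × (11.7/22.55) = 2405 m³/day.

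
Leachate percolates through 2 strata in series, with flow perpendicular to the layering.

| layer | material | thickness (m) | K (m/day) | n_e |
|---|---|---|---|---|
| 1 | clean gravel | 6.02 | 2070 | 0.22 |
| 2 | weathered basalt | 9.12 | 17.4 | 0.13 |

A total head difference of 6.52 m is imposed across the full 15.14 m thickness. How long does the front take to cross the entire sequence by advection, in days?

0.203

With flow normal to the layers, continuity requires the same specific discharge q through every layer.
Σ(b_i/K_i) = 6.02/2070 + 9.12/17.4 = 0.5270 d.
q = Δh / Σ(b_i/K_i) = 6.52 / 0.5270 = 12.37 m/day.
In each layer the seepage velocity is v_i = q/n_i, so the layer transit time is t_i = b_i·n_i / q:
  layer 1 (clean gravel): t_1 = 6.02 × 0.22 / 12.37 = 0.1071 d
  layer 2 (weathered basalt): t_2 = 9.12 × 0.13 / 12.37 = 0.09584 d
Total t = Σ t_i = 0.2029 days.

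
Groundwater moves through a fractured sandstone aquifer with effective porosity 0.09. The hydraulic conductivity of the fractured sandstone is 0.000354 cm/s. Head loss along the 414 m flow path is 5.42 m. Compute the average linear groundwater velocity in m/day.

0.0445

Convert K: 0.000354 cm/s × 864 = 0.3059 m/day.
Hydraulic gradient i = Δh / L = 5.42 / 414 = 0.01309.
Darcy flux q = K · i = 0.3059 × 0.01309 = 0.004004 m/day.
Seepage velocity v = q / n_e = 0.004004 / 0.09 = 0.04449 m/day.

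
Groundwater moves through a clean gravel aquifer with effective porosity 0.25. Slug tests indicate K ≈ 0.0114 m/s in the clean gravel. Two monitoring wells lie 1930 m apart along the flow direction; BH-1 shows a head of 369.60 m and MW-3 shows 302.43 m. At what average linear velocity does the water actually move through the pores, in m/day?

Convert K: 0.0114 m/s × 86400 = 985.0 m/day.
Hydraulic gradient i = (369.60 − 302.43) / 1930 = 67.17 / 1930 = 0.03480.
Darcy flux q = K · i = 985.0 × 0.03480 = 34.28 m/day.
Seepage velocity v = q / n_e = 34.28 / 0.25 = 137.1 m/day.

137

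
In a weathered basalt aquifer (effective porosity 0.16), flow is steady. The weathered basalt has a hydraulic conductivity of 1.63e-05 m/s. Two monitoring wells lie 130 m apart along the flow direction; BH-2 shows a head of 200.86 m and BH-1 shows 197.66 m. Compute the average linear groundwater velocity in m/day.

Convert K: 1.63e-05 m/s × 86400 = 1.408 m/day.
Hydraulic gradient i = (200.86 − 197.66) / 130 = 3.2 / 130 = 0.02462.
Darcy flux q = K · i = 1.408 × 0.02462 = 0.03467 m/day.
Seepage velocity v = q / n_e = 0.03467 / 0.16 = 0.2167 m/day.

0.217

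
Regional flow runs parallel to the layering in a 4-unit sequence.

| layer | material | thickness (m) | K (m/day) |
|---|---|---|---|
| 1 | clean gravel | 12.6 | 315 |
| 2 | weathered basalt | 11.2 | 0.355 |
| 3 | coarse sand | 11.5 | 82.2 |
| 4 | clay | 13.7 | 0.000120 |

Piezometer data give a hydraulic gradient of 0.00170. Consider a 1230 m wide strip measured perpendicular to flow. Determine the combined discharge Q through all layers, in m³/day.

10300

Flow is parallel to layering, so each bed carries its own Darcy discharge and the transmissivities add.
Σ(K_i·b_i) = 315×12.6 + 0.355×11.2 + 82.2×11.5 + 0.000120×13.7 = 4918 m²/day.
Hydraulic gradient i = 0.00170.
Q = Σ(K_i·b_i) · W · i = 4918 × 1230 × 0.001700 = 10284 m³/day.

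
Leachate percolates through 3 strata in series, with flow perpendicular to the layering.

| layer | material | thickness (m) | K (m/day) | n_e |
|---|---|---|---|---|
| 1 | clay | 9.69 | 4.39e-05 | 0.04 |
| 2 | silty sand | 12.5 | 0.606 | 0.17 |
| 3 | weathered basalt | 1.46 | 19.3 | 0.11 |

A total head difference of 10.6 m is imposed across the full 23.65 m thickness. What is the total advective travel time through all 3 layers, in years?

152

With flow normal to the layers, continuity requires the same specific discharge q through every layer.
Σ(b_i/K_i) = 9.69/4.39e-05 + 12.5/0.606 + 1.46/19.3 = 2.207e+05 d.
q = Δh / Σ(b_i/K_i) = 10.6 / 2.207e+05 = 4.802e-05 m/day.
In each layer the seepage velocity is v_i = q/n_i, so the layer transit time is t_i = b_i·n_i / q:
  layer 1 (clay): t_1 = 9.69 × 0.04 / 4.802e-05 = 8072 d
  layer 2 (silty sand): t_2 = 12.5 × 0.17 / 4.802e-05 = 44254 d
  layer 3 (weathered basalt): t_3 = 1.46 × 0.11 / 4.802e-05 = 3345 d
Total t = Σ t_i = 55671 days = 152.4 years.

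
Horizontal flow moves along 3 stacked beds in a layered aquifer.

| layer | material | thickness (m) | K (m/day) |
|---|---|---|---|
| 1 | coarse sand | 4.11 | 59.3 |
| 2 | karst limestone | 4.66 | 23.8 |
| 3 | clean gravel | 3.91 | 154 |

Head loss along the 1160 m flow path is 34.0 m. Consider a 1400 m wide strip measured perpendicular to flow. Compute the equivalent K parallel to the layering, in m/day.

75.5

Flow is parallel to layering, so each bed carries its own Darcy discharge and the transmissivities add.
Σ(K_i·b_i) = 59.3×4.11 + 23.8×4.66 + 154×3.91 = 956.8 m²/day.
Total thickness b = 12.68 m, so K_eq = Σ(K_i·b_i)/b = 75.46 m/day.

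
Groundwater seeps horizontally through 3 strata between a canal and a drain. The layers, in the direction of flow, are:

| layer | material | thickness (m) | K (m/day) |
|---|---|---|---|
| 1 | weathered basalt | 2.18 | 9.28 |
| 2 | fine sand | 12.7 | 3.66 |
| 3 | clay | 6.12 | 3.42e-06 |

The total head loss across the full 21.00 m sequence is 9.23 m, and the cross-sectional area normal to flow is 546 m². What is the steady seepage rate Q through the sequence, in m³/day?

Flow is perpendicular to layering, so the layers act in series and the equivalent K is the thickness-weighted harmonic mean.
Total thickness L = 2.18 + 12.7 + 6.12 = 21.00 m.
Σ(b_i/K_i) = 2.18/9.28 + 12.7/3.66 + 6.12/3.42e-06 = 1.789e+06 d.
K_eq = L / Σ(b_i/K_i) = 21.00 / 1.789e+06 = 1.174e-05 m/day.
Q = K_eq · A · (Δh/L) = 1.174e-05 × 546 × (9.23/21.00) = 0.002816 m³/day.

0.00282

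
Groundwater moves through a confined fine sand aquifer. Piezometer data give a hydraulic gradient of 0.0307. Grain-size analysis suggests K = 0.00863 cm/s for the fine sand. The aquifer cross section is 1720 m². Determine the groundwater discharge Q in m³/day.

394

Convert K: 0.00863 cm/s × 864 = 7.456 m/day.
Hydraulic gradient i = 0.0307.
Darcy's law: Q = K · A · i = 7.456 × 1720 × 0.03070 = 393.7 m³/day.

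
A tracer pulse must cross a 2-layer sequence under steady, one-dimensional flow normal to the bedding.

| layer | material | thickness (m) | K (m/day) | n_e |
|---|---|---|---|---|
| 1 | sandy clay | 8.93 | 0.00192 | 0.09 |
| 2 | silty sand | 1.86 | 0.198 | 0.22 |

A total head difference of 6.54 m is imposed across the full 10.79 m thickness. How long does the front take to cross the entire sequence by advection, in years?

With flow normal to the layers, continuity requires the same specific discharge q through every layer.
Σ(b_i/K_i) = 8.93/0.00192 + 1.86/0.198 = 4660 d.
q = Δh / Σ(b_i/K_i) = 6.54 / 4660 = 0.001403 m/day.
In each layer the seepage velocity is v_i = q/n_i, so the layer transit time is t_i = b_i·n_i / q:
  layer 1 (sandy clay): t_1 = 8.93 × 0.09 / 0.001403 = 572.7 d
  layer 2 (silty sand): t_2 = 1.86 × 0.22 / 0.001403 = 291.6 d
Total t = Σ t_i = 864.3 days = 2.366 years.

2.37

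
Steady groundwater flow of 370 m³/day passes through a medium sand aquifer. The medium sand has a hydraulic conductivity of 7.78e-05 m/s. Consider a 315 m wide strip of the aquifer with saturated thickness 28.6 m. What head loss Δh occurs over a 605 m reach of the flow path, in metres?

3.70

Convert K: 7.78e-05 m/s × 86400 = 6.722 m/day.
Cross-sectional area A = 315 × 28.6 = 9009 m².
From Q = K·A·i, i = Q / (K·A) = 370 / (6.722 × 9009) = 0.006110.
Head loss Δh = i · L = 0.006110 × 605 = 3.696 m.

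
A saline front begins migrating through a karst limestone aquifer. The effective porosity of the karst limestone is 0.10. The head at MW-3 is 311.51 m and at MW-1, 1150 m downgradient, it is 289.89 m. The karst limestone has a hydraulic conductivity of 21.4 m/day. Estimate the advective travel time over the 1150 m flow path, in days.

286

Hydraulic gradient i = (311.51 − 289.89) / 1150 = 21.62 / 1150 = 0.01880.
Darcy flux q = K · i = 21.40 × 0.01880 = 0.4023 m/day.
Seepage velocity v = q / n_e = 0.4023 / 0.10 = 4.023 m/day.
Travel time t = L / v = 1150 / 4.023 = 285.8 days.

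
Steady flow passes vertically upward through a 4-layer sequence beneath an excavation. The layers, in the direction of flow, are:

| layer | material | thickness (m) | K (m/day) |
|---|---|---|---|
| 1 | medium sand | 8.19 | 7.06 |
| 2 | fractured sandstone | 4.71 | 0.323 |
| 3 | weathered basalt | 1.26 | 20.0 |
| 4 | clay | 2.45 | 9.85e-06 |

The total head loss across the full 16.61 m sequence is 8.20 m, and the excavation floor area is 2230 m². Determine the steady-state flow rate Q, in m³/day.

0.0735

Flow is perpendicular to layering, so the layers act in series and the equivalent K is the thickness-weighted harmonic mean.
Total thickness L = 8.19 + 4.71 + 1.26 + 2.45 = 16.61 m.
Σ(b_i/K_i) = 8.19/7.06 + 4.71/0.323 + 1.26/20.0 + 2.45/9.85e-06 = 2.487e+05 d.
K_eq = L / Σ(b_i/K_i) = 16.61 / 2.487e+05 = 6.677e-05 m/day.
Q = K_eq · A · (Δh/L) = 6.677e-05 × 2230 × (8.20/16.61) = 0.07351 m³/day.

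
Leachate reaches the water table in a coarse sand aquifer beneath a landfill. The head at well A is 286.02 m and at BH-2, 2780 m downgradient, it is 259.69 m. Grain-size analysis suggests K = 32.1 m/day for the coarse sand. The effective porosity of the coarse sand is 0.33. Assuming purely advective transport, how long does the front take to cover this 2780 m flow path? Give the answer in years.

Hydraulic gradient i = (286.02 − 259.69) / 2780 = 26.33 / 2780 = 0.009471.
Darcy flux q = K · i = 32.10 × 0.009471 = 0.3040 m/day.
Seepage velocity v = q / n_e = 0.3040 / 0.33 = 0.9213 m/day.
Travel time t = L / v = 2780 / 0.9213 = 3018 days = 8.261 years.

8.26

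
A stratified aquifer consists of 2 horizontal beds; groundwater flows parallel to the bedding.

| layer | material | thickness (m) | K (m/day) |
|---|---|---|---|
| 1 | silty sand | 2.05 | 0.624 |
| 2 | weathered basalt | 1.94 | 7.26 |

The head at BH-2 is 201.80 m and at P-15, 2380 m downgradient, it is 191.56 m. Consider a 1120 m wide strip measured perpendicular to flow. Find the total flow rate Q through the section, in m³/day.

74.0

Flow is parallel to layering, so each bed carries its own Darcy discharge and the transmissivities add.
Σ(K_i·b_i) = 0.624×2.05 + 7.26×1.94 = 15.36 m²/day.
Hydraulic gradient i = (201.80 − 191.56) / 2380 = 10.24 / 2380 = 0.004303.
Q = Σ(K_i·b_i) · W · i = 15.36 × 1120 × 0.004303 = 74.03 m³/day.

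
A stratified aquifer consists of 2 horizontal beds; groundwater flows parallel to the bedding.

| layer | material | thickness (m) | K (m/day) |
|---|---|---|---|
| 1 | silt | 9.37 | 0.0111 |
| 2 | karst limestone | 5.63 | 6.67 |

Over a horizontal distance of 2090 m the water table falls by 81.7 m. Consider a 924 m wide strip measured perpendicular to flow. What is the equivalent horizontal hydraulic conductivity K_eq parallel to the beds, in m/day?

2.51

Flow is parallel to layering, so each bed carries its own Darcy discharge and the transmissivities add.
Σ(K_i·b_i) = 0.0111×9.37 + 6.67×5.63 = 37.66 m²/day.
Total thickness b = 15.00 m, so K_eq = Σ(K_i·b_i)/b = 2.510 m/day.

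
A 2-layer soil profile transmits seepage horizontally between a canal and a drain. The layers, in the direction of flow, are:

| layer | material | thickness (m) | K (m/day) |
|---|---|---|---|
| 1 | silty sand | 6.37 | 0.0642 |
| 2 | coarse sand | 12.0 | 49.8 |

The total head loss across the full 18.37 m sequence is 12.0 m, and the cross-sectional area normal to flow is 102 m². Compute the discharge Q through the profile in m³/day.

Flow is perpendicular to layering, so the layers act in series and the equivalent K is the thickness-weighted harmonic mean.
Total thickness L = 6.37 + 12.0 = 18.37 m.
Σ(b_i/K_i) = 6.37/0.0642 + 12.0/49.8 = 99.46 d.
K_eq = L / Σ(b_i/K_i) = 18.37 / 99.46 = 0.1847 m/day.
Q = K_eq · A · (Δh/L) = 0.1847 × 102 × (12.0/18.37) = 12.31 m³/day.

12.3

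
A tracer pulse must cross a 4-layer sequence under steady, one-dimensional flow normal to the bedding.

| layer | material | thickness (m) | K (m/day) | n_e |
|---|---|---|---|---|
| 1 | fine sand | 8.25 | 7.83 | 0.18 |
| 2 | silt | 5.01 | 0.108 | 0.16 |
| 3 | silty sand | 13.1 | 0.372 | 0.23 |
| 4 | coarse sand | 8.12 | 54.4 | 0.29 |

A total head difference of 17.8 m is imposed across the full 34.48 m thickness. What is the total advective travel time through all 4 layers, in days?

35.6

With flow normal to the layers, continuity requires the same specific discharge q through every layer.
Σ(b_i/K_i) = 8.25/7.83 + 5.01/0.108 + 13.1/0.372 + 8.12/54.4 = 82.81 d.
q = Δh / Σ(b_i/K_i) = 17.8 / 82.81 = 0.2150 m/day.
In each layer the seepage velocity is v_i = q/n_i, so the layer transit time is t_i = b_i·n_i / q:
  layer 1 (fine sand): t_1 = 8.25 × 0.18 / 0.2150 = 6.908 d
  layer 2 (silt): t_2 = 5.01 × 0.16 / 0.2150 = 3.729 d
  layer 3 (silty sand): t_3 = 13.1 × 0.23 / 0.2150 = 14.02 d
  layer 4 (coarse sand): t_4 = 8.12 × 0.29 / 0.2150 = 10.95 d
Total t = Σ t_i = 35.61 days.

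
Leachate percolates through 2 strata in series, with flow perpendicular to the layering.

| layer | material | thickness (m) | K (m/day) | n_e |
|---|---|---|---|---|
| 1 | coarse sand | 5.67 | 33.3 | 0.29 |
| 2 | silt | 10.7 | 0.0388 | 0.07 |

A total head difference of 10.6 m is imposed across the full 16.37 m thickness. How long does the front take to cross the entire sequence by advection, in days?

With flow normal to the layers, continuity requires the same specific discharge q through every layer.
Σ(b_i/K_i) = 5.67/33.3 + 10.7/0.0388 = 275.9 d.
q = Δh / Σ(b_i/K_i) = 10.6 / 275.9 = 0.03841 m/day.
In each layer the seepage velocity is v_i = q/n_i, so the layer transit time is t_i = b_i·n_i / q:
  layer 1 (coarse sand): t_1 = 5.67 × 0.29 / 0.03841 = 42.81 d
  layer 2 (silt): t_2 = 10.7 × 0.07 / 0.03841 = 19.50 d
Total t = Σ t_i = 62.30 days.

62.3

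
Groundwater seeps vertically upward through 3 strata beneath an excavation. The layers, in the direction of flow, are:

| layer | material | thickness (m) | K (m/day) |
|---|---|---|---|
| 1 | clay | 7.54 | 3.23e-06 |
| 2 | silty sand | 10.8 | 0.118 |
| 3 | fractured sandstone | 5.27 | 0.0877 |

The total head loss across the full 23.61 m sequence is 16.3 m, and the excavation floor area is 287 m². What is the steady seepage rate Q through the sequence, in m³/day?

Flow is perpendicular to layering, so the layers act in series and the equivalent K is the thickness-weighted harmonic mean.
Total thickness L = 7.54 + 10.8 + 5.27 = 23.61 m.
Σ(b_i/K_i) = 7.54/3.23e-06 + 10.8/0.118 + 5.27/0.0877 = 2.335e+06 d.
K_eq = L / Σ(b_i/K_i) = 23.61 / 2.335e+06 = 1.011e-05 m/day.
Q = K_eq · A · (Δh/L) = 1.011e-05 × 287 × (16.3/23.61) = 0.002004 m³/day.

0.00200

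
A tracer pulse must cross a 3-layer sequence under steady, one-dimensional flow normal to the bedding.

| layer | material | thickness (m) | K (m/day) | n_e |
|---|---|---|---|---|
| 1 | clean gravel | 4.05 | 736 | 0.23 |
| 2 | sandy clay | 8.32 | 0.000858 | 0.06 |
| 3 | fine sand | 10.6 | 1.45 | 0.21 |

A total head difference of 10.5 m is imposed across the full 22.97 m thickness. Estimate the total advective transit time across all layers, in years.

With flow normal to the layers, continuity requires the same specific discharge q through every layer.
Σ(b_i/K_i) = 4.05/736 + 8.32/0.000858 + 10.6/1.45 = 9704 d.
q = Δh / Σ(b_i/K_i) = 10.5 / 9704 = 0.001082 m/day.
In each layer the seepage velocity is v_i = q/n_i, so the layer transit time is t_i = b_i·n_i / q:
  layer 1 (clean gravel): t_1 = 4.05 × 0.23 / 0.001082 = 860.9 d
  layer 2 (sandy clay): t_2 = 8.32 × 0.06 / 0.001082 = 461.4 d
  layer 3 (fine sand): t_3 = 10.6 × 0.21 / 0.001082 = 2057 d
Total t = Σ t_i = 3380 days = 9.253 years.

9.25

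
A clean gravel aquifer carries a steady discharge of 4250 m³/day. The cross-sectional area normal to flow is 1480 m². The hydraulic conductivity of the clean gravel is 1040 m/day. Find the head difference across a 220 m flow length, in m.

0.607

From Q = K·A·i, i = Q / (K·A) = 4250 / (1040 × 1480) = 0.002761.
Head loss Δh = i · L = 0.002761 × 220 = 0.6075 m.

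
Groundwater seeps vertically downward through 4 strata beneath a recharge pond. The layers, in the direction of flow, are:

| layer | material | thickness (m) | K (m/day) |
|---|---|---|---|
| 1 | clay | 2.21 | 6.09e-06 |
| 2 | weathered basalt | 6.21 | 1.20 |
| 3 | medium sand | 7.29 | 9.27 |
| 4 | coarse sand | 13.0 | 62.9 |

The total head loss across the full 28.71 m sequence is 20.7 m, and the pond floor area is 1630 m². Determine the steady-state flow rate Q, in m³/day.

Flow is perpendicular to layering, so the layers act in series and the equivalent K is the thickness-weighted harmonic mean.
Total thickness L = 2.21 + 6.21 + 7.29 + 13.0 = 28.71 m.
Σ(b_i/K_i) = 2.21/6.09e-06 + 6.21/1.20 + 7.29/9.27 + 13.0/62.9 = 3.629e+05 d.
K_eq = L / Σ(b_i/K_i) = 28.71 / 3.629e+05 = 7.911e-05 m/day.
Q = K_eq · A · (Δh/L) = 7.911e-05 × 1630 × (20.7/28.71) = 0.09298 m³/day.

0.0930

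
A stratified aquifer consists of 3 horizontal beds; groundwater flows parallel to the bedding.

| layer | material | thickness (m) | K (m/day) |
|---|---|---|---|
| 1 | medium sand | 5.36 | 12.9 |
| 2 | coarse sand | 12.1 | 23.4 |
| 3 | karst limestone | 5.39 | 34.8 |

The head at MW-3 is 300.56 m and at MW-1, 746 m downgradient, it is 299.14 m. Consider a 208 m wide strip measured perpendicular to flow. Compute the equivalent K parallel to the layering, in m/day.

Flow is parallel to layering, so each bed carries its own Darcy discharge and the transmissivities add.
Σ(K_i·b_i) = 12.9×5.36 + 23.4×12.1 + 34.8×5.39 = 539.9 m²/day.
Total thickness b = 22.85 m, so K_eq = Σ(K_i·b_i)/b = 23.63 m/day.

23.6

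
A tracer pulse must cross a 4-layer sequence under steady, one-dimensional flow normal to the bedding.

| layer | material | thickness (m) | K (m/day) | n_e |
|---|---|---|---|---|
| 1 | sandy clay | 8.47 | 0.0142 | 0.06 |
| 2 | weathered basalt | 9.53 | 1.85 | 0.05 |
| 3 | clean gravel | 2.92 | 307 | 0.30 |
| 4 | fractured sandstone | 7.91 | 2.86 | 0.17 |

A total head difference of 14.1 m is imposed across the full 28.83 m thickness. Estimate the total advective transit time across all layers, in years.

0.376

With flow normal to the layers, continuity requires the same specific discharge q through every layer.
Σ(b_i/K_i) = 8.47/0.0142 + 9.53/1.85 + 2.92/307 + 7.91/2.86 = 604.4 d.
q = Δh / Σ(b_i/K_i) = 14.1 / 604.4 = 0.02333 m/day.
In each layer the seepage velocity is v_i = q/n_i, so the layer transit time is t_i = b_i·n_i / q:
  layer 1 (sandy clay): t_1 = 8.47 × 0.06 / 0.02333 = 21.78 d
  layer 2 (weathered basalt): t_2 = 9.53 × 0.05 / 0.02333 = 20.43 d
  layer 3 (clean gravel): t_3 = 2.92 × 0.30 / 0.02333 = 37.55 d
  layer 4 (fractured sandstone): t_4 = 7.91 × 0.17 / 0.02333 = 57.64 d
Total t = Σ t_i = 137.4 days = 0.3762 years.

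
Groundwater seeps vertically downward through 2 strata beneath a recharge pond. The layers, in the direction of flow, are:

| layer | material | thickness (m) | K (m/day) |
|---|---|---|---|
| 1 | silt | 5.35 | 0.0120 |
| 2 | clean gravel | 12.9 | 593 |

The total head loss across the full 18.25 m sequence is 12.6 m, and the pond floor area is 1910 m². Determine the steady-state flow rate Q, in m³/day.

Flow is perpendicular to layering, so the layers act in series and the equivalent K is the thickness-weighted harmonic mean.
Total thickness L = 5.35 + 12.9 = 18.25 m.
Σ(b_i/K_i) = 5.35/0.0120 + 12.9/593 = 445.9 d.
K_eq = L / Σ(b_i/K_i) = 18.25 / 445.9 = 0.04093 m/day.
Q = K_eq · A · (Δh/L) = 0.04093 × 1910 × (12.6/18.25) = 53.98 m³/day.

54.0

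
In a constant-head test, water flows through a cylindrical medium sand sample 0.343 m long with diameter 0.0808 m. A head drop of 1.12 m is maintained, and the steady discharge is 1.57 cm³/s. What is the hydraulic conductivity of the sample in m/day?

Cross-sectional area A = π·(d/2)² = π × (0.0808/2)² = 0.005128 m².
Convert discharge: 1.57 cm³/s = 1.570e-06 m³/s.
Darcy's law rearranged: K = Q·L / (A·Δh) = 1.570e-06 × 0.343 / (0.005128 × 1.12) = 9.377e-05 m/s = 8.102 m/day.

8.10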